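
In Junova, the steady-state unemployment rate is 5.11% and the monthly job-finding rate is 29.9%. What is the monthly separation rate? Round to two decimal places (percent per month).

Separation rate ≈ 1.61% per month.

From u* = s/(s+f): s = u·f/(1−u).
s = 0.0511 × 29.9 / (1 − 0.0511) = 1.5279 / 0.9489 ≈ 1.61% per month.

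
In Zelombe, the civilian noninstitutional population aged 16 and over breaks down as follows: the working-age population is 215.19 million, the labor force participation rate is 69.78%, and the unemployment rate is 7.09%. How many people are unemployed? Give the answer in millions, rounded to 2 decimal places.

Labor force = 0.6978 × 215.19 = 150.16 million.
Unemployed = 0.0709 × 150.16 ≈ 10.65 million.

About 10.65 million are unemployed.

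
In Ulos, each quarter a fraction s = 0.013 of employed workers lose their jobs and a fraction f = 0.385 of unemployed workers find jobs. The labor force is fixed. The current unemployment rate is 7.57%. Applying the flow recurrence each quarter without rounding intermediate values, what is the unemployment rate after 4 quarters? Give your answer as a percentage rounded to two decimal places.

With a fixed labor force, u_{t+1} = u_t + s·(1−u_t) − f·u_t = u_t·(1−s−f) + s.
Here 1−s−f = 0.602 and s = 0.013.
u_1 = 0.075700 × 0.602 + 0.013 = 0.058571.
u_2 = 0.058571 × 0.602 + 0.013 = 0.048260.
u_3 = 0.048260 × 0.602 + 0.013 = 0.042053.
u_4 = 0.042053 × 0.602 + 0.013 = 0.038316.

Unemployment rate after four quarters ≈ 3.83%.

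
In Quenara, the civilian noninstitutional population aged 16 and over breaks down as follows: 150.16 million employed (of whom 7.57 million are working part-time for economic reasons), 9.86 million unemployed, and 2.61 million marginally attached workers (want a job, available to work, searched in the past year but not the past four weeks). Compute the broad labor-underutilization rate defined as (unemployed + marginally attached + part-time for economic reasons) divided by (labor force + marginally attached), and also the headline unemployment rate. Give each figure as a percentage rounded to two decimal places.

Broad underutilization rate ≈ 12.32%; headline unemployment rate ≈ 6.16%.

Labor force = 150.16 + 9.86 = 160.02 million.
Numerator = 9.86 + 2.61 + 7.57 = 20.04 million.
Denominator = 160.02 + 2.61 = 162.63 million.
Broad rate = 20.04 / 162.63 = 12.32%.
Headline unemployment rate = 9.86 / 160.02 = 6.16%.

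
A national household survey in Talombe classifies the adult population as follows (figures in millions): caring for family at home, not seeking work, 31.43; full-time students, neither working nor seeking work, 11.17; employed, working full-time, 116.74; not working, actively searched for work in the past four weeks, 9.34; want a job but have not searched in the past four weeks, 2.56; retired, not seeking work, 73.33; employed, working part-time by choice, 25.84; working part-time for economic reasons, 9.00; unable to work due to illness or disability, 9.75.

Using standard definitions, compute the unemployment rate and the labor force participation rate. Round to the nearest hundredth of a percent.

Unemployment rate ≈ 5.80%; labor force participation rate ≈ 55.65%.

Employed = 116.74 + 25.84 + 9.00 = 151.58 million (anyone who worked, including part-time for economic reasons, counts as employed).
Unemployed = 9.34 million.
Labor force = 151.58 + 9.34 = 160.92 million.
Not in labor force = 31.43 + 11.17 + 2.56 + 73.33 + 9.75 = 128.24 million (those not working and not actively searching are outside the labor force — including those who want a job but have given up searching).
Civilian working-age population = 160.92 + 128.24 = 289.16 million.
Unemployment rate = 9.34 / 160.92 = 5.80%.
Labor force participation rate = 160.92 / 289.16 = 55.65%.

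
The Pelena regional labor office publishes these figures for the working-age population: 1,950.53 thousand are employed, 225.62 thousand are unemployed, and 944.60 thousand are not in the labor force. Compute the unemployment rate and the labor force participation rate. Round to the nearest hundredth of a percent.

Unemployment rate ≈ 10.37%; labor force participation rate ≈ 69.73%.

Labor force = employed + unemployed = 1,950.53 + 225.62 = 2,176.15 thousand.
Working-age population = 2,176.15 + 944.60 = 3,120.75 thousand.
Unemployment rate = 225.62 / 2,176.15 = 10.37%.
Labor force participation rate = 2,176.15 / 3,120.75 = 69.73%.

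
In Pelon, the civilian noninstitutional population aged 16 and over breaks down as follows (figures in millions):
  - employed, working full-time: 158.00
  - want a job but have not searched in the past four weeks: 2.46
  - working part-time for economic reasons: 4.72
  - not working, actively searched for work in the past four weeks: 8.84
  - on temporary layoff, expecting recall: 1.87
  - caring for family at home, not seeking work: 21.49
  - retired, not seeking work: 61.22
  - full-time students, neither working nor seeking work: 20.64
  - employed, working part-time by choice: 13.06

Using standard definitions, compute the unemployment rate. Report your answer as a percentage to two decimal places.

Employed = 158.00 + 4.72 + 13.06 = 175.78 million (anyone who worked, including part-time for economic reasons, counts as employed).
Unemployed = 8.84 + 1.87 = 10.71 million (jobless and actively searching, or on temporary layoff).
Labor force = 175.78 + 10.71 = 186.49 million.
Unemployment rate = 10.71 / 186.49 = 5.74%.

Unemployment rate ≈ 5.74%.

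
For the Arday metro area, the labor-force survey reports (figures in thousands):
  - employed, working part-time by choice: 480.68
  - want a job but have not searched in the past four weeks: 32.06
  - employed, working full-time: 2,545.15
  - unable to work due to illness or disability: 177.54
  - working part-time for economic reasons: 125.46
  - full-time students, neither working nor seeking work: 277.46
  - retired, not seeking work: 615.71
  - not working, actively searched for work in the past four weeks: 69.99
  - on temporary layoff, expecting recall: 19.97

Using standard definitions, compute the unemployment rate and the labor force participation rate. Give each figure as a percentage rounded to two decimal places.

Unemployment rate ≈ 2.78%; labor force participation rate ≈ 74.61%.

Employed = 480.68 + 2,545.15 + 125.46 = 3,151.29 thousand (anyone who worked, including part-time for economic reasons, counts as employed).
Unemployed = 69.99 + 19.97 = 89.96 thousand (jobless and actively searching, or on temporary layoff).
Labor force = 3,151.29 + 89.96 = 3,241.25 thousand.
Not in labor force = 32.06 + 177.54 + 277.46 + 615.71 = 1,102.77 thousand (those not working and not actively searching are outside the labor force — including those who want a job but have given up searching).
Civilian working-age population = 3,241.25 + 1,102.77 = 4,344.02 thousand.
Unemployment rate = 89.96 / 3,241.25 = 2.78%.
Labor force participation rate = 3,241.25 / 4,344.02 = 74.61%.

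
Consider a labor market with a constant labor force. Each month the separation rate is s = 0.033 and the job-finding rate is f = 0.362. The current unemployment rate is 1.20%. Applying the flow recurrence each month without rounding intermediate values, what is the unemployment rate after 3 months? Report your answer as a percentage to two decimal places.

With a fixed labor force, u_{t+1} = u_t + s·(1−u_t) − f·u_t = u_t·(1−s−f) + s.
Here 1−s−f = 0.605 and s = 0.033.
u_1 = 0.012000 × 0.605 + 0.033 = 0.040260.
u_2 = 0.040260 × 0.605 + 0.033 = 0.057357.
u_3 = 0.057357 × 0.605 + 0.033 = 0.067701.

Unemployment rate after three months ≈ 6.77%.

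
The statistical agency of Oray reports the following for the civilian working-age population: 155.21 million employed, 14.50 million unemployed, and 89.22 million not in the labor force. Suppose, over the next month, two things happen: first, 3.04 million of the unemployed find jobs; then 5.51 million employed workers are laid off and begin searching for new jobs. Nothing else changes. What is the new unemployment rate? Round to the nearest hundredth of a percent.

New unemployment rate ≈ 10.00%.

Initially, labor force = 155.21 + 14.50 = 169.71 million, so u = 14.50/169.71 = 8.54%.
After the first change, unemployed falls and employed rises by 3.04; labor force unchanged → E = 158.25, U = 11.46, labor force = 169.71 million.
After the second change, employed falls and unemployed rises by 5.51; labor force unchanged → E = 152.74, U = 16.97, labor force = 169.71 million.
New unemployment rate = 16.97 / 169.71 = 10.00%.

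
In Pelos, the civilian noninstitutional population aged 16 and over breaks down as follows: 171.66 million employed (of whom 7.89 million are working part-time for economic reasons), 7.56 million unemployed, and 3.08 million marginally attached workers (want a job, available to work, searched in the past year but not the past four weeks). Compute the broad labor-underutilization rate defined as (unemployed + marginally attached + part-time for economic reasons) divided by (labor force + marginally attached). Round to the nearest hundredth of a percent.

Broad underutilization rate ≈ 10.16%.

Labor force = 171.66 + 7.56 = 179.22 million.
Numerator = 7.56 + 3.08 + 7.89 = 18.53 million.
Denominator = 179.22 + 3.08 = 182.30 million.
Broad rate = 18.53 / 182.30 = 10.16%.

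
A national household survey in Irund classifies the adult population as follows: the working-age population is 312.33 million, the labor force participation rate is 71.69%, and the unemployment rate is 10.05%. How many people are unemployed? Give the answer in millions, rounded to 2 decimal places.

Labor force = 0.7169 × 312.33 = 223.91 million.
Unemployed = 0.1005 × 223.91 ≈ 22.50 million.

About 22.50 million are unemployed.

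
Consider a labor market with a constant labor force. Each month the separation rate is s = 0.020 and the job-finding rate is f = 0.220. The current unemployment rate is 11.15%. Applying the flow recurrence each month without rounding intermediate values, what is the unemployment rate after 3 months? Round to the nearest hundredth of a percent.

With a fixed labor force, u_{t+1} = u_t + s·(1−u_t) − f·u_t = u_t·(1−s−f) + s.
Here 1−s−f = 0.760 and s = 0.020.
u_1 = 0.111500 × 0.760 + 0.020 = 0.104740.
u_2 = 0.104740 × 0.760 + 0.020 = 0.099602.
u_3 = 0.099602 × 0.760 + 0.020 = 0.095698.

Unemployment rate after three months ≈ 9.57%.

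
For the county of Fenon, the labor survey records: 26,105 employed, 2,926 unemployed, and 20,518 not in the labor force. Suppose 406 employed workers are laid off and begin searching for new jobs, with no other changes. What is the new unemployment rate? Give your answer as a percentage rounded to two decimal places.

Initially, labor force = 26,105 + 2,926 = 29,031, so u = 2,926/29,031 = 10.08%.
After the change, employed falls and unemployed rises by 406; labor force unchanged → E = 25,699, U = 3,332, labor force = 29,031.
New unemployment rate = 3,332 / 29,031 = 11.48%.

New unemployment rate ≈ 11.48%.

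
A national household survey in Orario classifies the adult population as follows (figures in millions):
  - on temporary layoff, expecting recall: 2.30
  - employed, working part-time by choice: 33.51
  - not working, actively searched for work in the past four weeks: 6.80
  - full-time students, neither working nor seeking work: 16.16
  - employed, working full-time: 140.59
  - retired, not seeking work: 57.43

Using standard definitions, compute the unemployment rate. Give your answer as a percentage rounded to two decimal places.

Employed = 33.51 + 140.59 = 174.10 million.
Unemployed = 2.30 + 6.80 = 9.10 million (jobless and actively searching, or on temporary layoff).
Labor force = 174.10 + 9.10 = 183.20 million.
Unemployment rate = 9.10 / 183.20 = 4.97%.

Unemployment rate ≈ 4.97%.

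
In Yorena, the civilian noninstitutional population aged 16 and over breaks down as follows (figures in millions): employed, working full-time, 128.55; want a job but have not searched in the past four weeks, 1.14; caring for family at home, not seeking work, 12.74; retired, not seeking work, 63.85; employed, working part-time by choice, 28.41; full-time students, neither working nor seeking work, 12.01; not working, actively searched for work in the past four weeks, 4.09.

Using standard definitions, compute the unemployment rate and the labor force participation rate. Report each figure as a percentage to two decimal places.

Employed = 128.55 + 28.41 = 156.96 million.
Unemployed = 4.09 million.
Labor force = 156.96 + 4.09 = 161.05 million.
Not in labor force = 1.14 + 12.74 + 63.85 + 12.01 = 89.74 million (those not working and not actively searching are outside the labor force — including those who want a job but have given up searching).
Civilian working-age population = 161.05 + 89.74 = 250.79 million.
Unemployment rate = 4.09 / 161.05 = 2.54%.
Labor force participation rate = 161.05 / 250.79 = 64.22%.

Unemployment rate ≈ 2.54%; labor force participation rate ≈ 64.22%.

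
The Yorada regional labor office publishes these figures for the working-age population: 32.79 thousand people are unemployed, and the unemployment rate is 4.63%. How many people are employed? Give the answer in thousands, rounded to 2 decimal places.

Labor force = U / u = 32.79 / 0.0463 ≈ 708.21 thousand.
Employed = labor force − unemployed = 708.21 − 32.79 = 675.42 thousand.

About 675.42 thousand are employed.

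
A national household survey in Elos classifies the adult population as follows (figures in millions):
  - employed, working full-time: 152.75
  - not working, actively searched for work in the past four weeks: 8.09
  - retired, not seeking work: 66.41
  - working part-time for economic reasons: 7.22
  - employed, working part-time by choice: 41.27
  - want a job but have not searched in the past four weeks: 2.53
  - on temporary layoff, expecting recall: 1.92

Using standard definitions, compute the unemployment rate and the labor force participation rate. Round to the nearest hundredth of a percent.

Employed = 152.75 + 7.22 + 41.27 = 201.24 million (anyone who worked, including part-time for economic reasons, counts as employed).
Unemployed = 8.09 + 1.92 = 10.01 million (jobless and actively searching, or on temporary layoff).
Labor force = 201.24 + 10.01 = 211.25 million.
Not in labor force = 66.41 + 2.53 = 68.94 million (those not working and not actively searching are outside the labor force — including those who want a job but have given up searching).
Civilian working-age population = 211.25 + 68.94 = 280.19 million.
Unemployment rate = 10.01 / 211.25 = 4.74%.
Labor force participation rate = 211.25 / 280.19 = 75.40%.

Unemployment rate ≈ 4.74%; labor force participation rate ≈ 75.40%.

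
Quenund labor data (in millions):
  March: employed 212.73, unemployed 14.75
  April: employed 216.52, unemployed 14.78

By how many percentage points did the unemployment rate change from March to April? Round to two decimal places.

March: labor force = 212.73 + 14.75 = 227.48; u = 14.75/227.48 = 6.48%.
April: labor force = 216.52 + 14.78 = 231.30; u = 14.78/231.30 = 6.39%.
Change = 6.39% − 6.48% = −0.09 pp.

The unemployment rate changed by −0.09 percentage points.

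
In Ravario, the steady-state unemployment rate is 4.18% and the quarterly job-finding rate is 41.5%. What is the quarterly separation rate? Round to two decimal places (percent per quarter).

Separation rate ≈ 1.81% per quarter.

From u* = s/(s+f): s = u·f/(1−u).
s = 0.0418 × 41.5 / (1 − 0.0418) = 1.7347 / 0.9582 ≈ 1.81% per quarter.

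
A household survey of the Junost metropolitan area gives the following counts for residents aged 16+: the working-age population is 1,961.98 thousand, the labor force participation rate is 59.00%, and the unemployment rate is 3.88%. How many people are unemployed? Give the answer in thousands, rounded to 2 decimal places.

Labor force = 0.5900 × 1,961.98 = 1,157.57 thousand.
Unemployed = 0.0388 × 1,157.57 ≈ 44.91 thousand.

About 44.91 thousand are unemployed.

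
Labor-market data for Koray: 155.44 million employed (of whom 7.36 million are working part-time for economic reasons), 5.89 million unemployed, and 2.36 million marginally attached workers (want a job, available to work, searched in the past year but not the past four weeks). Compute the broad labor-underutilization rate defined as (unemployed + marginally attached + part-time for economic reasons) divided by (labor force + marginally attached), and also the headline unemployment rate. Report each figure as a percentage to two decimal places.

Broad underutilization rate ≈ 9.54%; headline unemployment rate ≈ 3.65%.

Labor force = 155.44 + 5.89 = 161.33 million.
Numerator = 5.89 + 2.36 + 7.36 = 15.61 million.
Denominator = 161.33 + 2.36 = 163.69 million.
Broad rate = 15.61 / 163.69 = 9.54%.
Headline unemployment rate = 5.89 / 161.33 = 3.65%.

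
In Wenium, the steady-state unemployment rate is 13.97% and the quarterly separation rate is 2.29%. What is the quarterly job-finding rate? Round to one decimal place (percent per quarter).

From u* = s/(s+f): f = s·(1−u)/u.
f = 2.29 × (1 − 0.1397) / 0.1397 = 1.9701 / 0.1397 ≈ 14.1% per quarter.

Job-finding rate ≈ 14.1% per quarter.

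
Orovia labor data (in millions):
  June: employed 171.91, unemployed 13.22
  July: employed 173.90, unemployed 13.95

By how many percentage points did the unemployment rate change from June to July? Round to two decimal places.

June: labor force = 171.91 + 13.22 = 185.13; u = 13.22/185.13 = 7.14%.
July: labor force = 173.90 + 13.95 = 187.85; u = 13.95/187.85 = 7.43%.
Change = 7.43% − 7.14% = +0.29 pp.

The unemployment rate changed by +0.29 percentage points.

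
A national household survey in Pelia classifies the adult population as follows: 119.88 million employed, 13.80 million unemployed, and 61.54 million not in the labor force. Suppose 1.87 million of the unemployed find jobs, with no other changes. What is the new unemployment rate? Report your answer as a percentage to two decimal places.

Initially, labor force = 119.88 + 13.80 = 133.68 million, so u = 13.80/133.68 = 10.32%.
After the change, unemployed falls and employed rises by 1.87; labor force unchanged → E = 121.75, U = 11.93, labor force = 133.68 million.
New unemployment rate = 11.93 / 133.68 = 8.92%.

New unemployment rate ≈ 8.92%.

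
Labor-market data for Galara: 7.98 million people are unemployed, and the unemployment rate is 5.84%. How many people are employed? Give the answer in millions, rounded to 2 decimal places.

Labor force = U / u = 7.98 / 0.0584 ≈ 136.64 million.
Employed = labor force − unemployed = 136.64 − 7.98 = 128.66 million.

About 128.66 million are employed.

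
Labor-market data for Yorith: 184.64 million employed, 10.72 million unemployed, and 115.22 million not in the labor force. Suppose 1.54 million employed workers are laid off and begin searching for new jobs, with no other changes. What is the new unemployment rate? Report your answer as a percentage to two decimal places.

New unemployment rate ≈ 6.28%.

Initially, labor force = 184.64 + 10.72 = 195.36 million, so u = 10.72/195.36 = 5.49%.
After the change, employed falls and unemployed rises by 1.54; labor force unchanged → E = 183.10, U = 12.26, labor force = 195.36 million.
New unemployment rate = 12.26 / 195.36 = 6.28%.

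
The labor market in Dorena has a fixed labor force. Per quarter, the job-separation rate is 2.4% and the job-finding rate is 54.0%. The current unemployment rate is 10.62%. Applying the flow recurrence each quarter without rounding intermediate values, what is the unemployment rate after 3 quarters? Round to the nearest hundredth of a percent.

With a fixed labor force, u_{t+1} = u_t + s·(1−u_t) − f·u_t = u_t·(1−s−f) + s.
Here 1−s−f = 0.436 and s = 0.024.
u_1 = 0.106200 × 0.436 + 0.024 = 0.070303.
u_2 = 0.070303 × 0.436 + 0.024 = 0.054652.
u_3 = 0.054652 × 0.436 + 0.024 = 0.047828.

Unemployment rate after three quarters ≈ 4.78%.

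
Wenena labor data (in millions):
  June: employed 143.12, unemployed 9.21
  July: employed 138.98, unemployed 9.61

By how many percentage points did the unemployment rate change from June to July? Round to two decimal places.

June: labor force = 143.12 + 9.21 = 152.33; u = 9.21/152.33 = 6.05%.
July: labor force = 138.98 + 9.61 = 148.59; u = 9.61/148.59 = 6.47%.
Change = 6.47% − 6.05% = +0.42 pp.

The unemployment rate changed by +0.42 percentage points.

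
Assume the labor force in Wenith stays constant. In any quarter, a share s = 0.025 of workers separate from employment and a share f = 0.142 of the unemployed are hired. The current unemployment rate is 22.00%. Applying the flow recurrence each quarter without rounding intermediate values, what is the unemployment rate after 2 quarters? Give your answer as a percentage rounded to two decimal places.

With a fixed labor force, u_{t+1} = u_t + s·(1−u_t) − f·u_t = u_t·(1−s−f) + s.
Here 1−s−f = 0.833 and s = 0.025.
u_1 = 0.220000 × 0.833 + 0.025 = 0.208260.
u_2 = 0.208260 × 0.833 + 0.025 = 0.198481.

Unemployment rate after two quarters ≈ 19.85%.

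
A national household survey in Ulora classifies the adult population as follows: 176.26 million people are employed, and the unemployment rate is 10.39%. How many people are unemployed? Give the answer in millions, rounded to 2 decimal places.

Let U be the number unemployed. The labor force is E + U, and U/(E+U) = 0.1039.
So U = 0.1039 × 176.26 / (1 − 0.1039) = 18.3134 / 0.8961 ≈ 20.44 million.

About 20.44 million are unemployed.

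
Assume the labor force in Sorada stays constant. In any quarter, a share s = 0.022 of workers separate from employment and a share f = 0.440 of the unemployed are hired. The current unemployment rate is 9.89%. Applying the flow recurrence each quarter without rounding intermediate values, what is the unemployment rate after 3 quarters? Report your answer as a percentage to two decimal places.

With a fixed labor force, u_{t+1} = u_t + s·(1−u_t) − f·u_t = u_t·(1−s−f) + s.
Here 1−s−f = 0.538 and s = 0.022.
u_1 = 0.098900 × 0.538 + 0.022 = 0.075208.
u_2 = 0.075208 × 0.538 + 0.022 = 0.062462.
u_3 = 0.062462 × 0.538 + 0.022 = 0.055605.

Unemployment rate after three quarters ≈ 5.56%.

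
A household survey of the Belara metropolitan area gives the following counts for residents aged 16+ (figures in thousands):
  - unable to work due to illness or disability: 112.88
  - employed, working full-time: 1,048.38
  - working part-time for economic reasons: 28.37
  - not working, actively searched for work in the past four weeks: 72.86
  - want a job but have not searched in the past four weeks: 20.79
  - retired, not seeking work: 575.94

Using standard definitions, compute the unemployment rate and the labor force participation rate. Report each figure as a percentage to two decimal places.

Employed = 1,048.38 + 28.37 = 1,076.75 thousand (anyone who worked, including part-time for economic reasons, counts as employed).
Unemployed = 72.86 thousand.
Labor force = 1,076.75 + 72.86 = 1,149.61 thousand.
Not in labor force = 112.88 + 20.79 + 575.94 = 709.61 thousand (those not working and not actively searching are outside the labor force — including those who want a job but have given up searching).
Civilian working-age population = 1,149.61 + 709.61 = 1,859.22 thousand.
Unemployment rate = 72.86 / 1,149.61 = 6.34%.
Labor force participation rate = 1,149.61 / 1,859.22 = 61.83%.

Unemployment rate ≈ 6.34%; labor force participation rate ≈ 61.83%.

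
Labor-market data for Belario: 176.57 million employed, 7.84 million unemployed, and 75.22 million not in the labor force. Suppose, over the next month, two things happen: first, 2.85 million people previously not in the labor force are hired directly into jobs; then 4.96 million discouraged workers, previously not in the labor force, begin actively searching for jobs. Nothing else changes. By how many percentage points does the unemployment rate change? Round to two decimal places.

The unemployment rate changes by +2.41 percentage points.

Initially, labor force = 176.57 + 7.84 = 184.41 million, so u = 7.84/184.41 = 4.25%.
After the first change, employed and labor force both rise by 2.85; unemployed unchanged → E = 179.42, U = 7.84, labor force = 187.26 million.
After the second change, unemployed and labor force both rise by 4.96 → E = 179.42, U = 12.80, labor force = 192.22 million.
New unemployment rate = 12.80 / 192.22 = 6.66%.
Change = 6.66% − 4.25% = +2.41 percentage points.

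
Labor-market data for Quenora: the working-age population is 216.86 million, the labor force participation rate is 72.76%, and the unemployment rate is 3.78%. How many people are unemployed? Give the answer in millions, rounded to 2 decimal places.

Labor force = 0.7276 × 216.86 = 157.79 million.
Unemployed = 0.0378 × 157.79 ≈ 5.96 million.

About 5.96 million are unemployed.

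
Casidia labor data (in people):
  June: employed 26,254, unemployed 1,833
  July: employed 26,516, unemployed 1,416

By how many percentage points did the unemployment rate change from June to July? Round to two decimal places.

The unemployment rate changed by −1.46 percentage points.

June: labor force = 26,254 + 1,833 = 28,087; u = 1,833/28,087 = 6.53%.
July: labor force = 26,516 + 1,416 = 27,932; u = 1,416/27,932 = 5.07%.
Change = 5.07% − 6.53% = −1.46 pp.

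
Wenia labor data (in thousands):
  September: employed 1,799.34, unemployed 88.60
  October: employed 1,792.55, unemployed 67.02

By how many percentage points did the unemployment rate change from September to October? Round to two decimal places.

The unemployment rate changed by −1.09 percentage points.

September: labor force = 1,799.34 + 88.60 = 1,887.94; u = 88.60/1,887.94 = 4.69%.
October: labor force = 1,792.55 + 67.02 = 1,859.57; u = 67.02/1,859.57 = 3.60%.
Change = 3.60% − 4.69% = −1.09 pp.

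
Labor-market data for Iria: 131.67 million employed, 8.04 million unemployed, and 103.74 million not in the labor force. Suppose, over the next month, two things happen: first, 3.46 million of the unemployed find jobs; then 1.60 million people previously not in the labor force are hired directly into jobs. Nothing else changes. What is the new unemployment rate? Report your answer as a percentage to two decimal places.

New unemployment rate ≈ 3.24%.

Initially, labor force = 131.67 + 8.04 = 139.71 million, so u = 8.04/139.71 = 5.75%.
After the first change, unemployed falls and employed rises by 3.46; labor force unchanged → E = 135.13, U = 4.58, labor force = 139.71 million.
After the second change, employed and labor force both rise by 1.60; unemployed unchanged → E = 136.73, U = 4.58, labor force = 141.31 million.
New unemployment rate = 4.58 / 141.31 = 3.24%.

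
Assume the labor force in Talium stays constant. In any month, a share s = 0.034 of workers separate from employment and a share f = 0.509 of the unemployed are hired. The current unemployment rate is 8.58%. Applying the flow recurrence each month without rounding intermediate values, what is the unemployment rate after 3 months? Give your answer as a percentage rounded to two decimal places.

With a fixed labor force, u_{t+1} = u_t + s·(1−u_t) − f·u_t = u_t·(1−s−f) + s.
Here 1−s−f = 0.457 and s = 0.034.
u_1 = 0.085800 × 0.457 + 0.034 = 0.073211.
u_2 = 0.073211 × 0.457 + 0.034 = 0.067457.
u_3 = 0.067457 × 0.457 + 0.034 = 0.064828.

Unemployment rate after three months ≈ 6.48%.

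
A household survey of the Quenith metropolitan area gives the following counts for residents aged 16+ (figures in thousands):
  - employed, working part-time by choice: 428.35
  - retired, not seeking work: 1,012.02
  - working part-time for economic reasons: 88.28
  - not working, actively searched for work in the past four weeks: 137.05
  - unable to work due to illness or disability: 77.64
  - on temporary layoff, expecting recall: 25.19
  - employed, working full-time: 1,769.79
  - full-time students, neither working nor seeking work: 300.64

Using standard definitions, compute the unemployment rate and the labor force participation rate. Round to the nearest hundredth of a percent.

Employed = 428.35 + 88.28 + 1,769.79 = 2,286.42 thousand (anyone who worked, including part-time for economic reasons, counts as employed).
Unemployed = 137.05 + 25.19 = 162.24 thousand (jobless and actively searching, or on temporary layoff).
Labor force = 2,286.42 + 162.24 = 2,448.66 thousand.
Not in labor force = 1,012.02 + 77.64 + 300.64 = 1,390.30 thousand (those not working and not actively searching are outside the labor force).
Civilian working-age population = 2,448.66 + 1,390.30 = 3,838.96 thousand.
Unemployment rate = 162.24 / 2,448.66 = 6.63%.
Labor force participation rate = 2,448.66 / 3,838.96 = 63.78%.

Unemployment rate ≈ 6.63%; labor force participation rate ≈ 63.78%.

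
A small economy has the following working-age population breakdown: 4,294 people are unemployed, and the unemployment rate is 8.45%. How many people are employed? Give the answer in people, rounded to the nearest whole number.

Labor force = U / u = 4,294 / 0.0845 ≈ 50,817.
Employed = labor force − unemployed = 50,817 − 4,294 = 46,523.

About 46,523 are employed.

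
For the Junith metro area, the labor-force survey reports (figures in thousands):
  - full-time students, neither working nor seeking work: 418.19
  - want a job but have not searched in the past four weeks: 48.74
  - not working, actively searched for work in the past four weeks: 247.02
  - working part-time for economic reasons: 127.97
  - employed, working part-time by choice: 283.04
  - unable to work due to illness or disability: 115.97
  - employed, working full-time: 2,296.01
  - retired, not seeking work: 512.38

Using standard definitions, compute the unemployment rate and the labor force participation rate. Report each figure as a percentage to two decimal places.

Unemployment rate ≈ 8.36%; labor force participation rate ≈ 72.95%.

Employed = 127.97 + 283.04 + 2,296.01 = 2,707.02 thousand (anyone who worked, including part-time for economic reasons, counts as employed).
Unemployed = 247.02 thousand.
Labor force = 2,707.02 + 247.02 = 2,954.04 thousand.
Not in labor force = 418.19 + 48.74 + 115.97 + 512.38 = 1,095.28 thousand (those not working and not actively searching are outside the labor force — including those who want a job but have given up searching).
Civilian working-age population = 2,954.04 + 1,095.28 = 4,049.32 thousand.
Unemployment rate = 247.02 / 2,954.04 = 8.36%.
Labor force participation rate = 2,954.04 / 4,049.32 = 72.95%.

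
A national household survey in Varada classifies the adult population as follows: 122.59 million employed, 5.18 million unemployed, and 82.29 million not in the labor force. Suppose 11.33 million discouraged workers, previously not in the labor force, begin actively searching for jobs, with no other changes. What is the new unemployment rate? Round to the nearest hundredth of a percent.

Initially, labor force = 122.59 + 5.18 = 127.77 million, so u = 5.18/127.77 = 4.05%.
After the change, unemployed and labor force both rise by 11.33 → E = 122.59, U = 16.51, labor force = 139.10 million.
New unemployment rate = 16.51 / 139.10 = 11.87%.

New unemployment rate ≈ 11.87%.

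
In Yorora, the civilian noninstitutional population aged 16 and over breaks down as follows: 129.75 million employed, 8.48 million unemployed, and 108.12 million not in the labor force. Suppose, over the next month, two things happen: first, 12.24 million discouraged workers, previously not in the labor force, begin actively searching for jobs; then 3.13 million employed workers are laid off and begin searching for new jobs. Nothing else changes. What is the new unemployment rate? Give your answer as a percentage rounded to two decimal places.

Initially, labor force = 129.75 + 8.48 = 138.23 million, so u = 8.48/138.23 = 6.13%.
After the first change, unemployed and labor force both rise by 12.24 → E = 129.75, U = 20.72, labor force = 150.47 million.
After the second change, employed falls and unemployed rises by 3.13; labor force unchanged → E = 126.62, U = 23.85, labor force = 150.47 million.
New unemployment rate = 23.85 / 150.47 = 15.85%.

New unemployment rate ≈ 15.85%.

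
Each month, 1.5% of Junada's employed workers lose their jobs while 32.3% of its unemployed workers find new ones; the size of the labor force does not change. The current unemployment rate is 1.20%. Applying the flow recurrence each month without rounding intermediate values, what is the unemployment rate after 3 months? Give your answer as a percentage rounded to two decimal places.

With a fixed labor force, u_{t+1} = u_t + s·(1−u_t) − f·u_t = u_t·(1−s−f) + s.
Here 1−s−f = 0.662 and s = 0.015.
u_1 = 0.012000 × 0.662 + 0.015 = 0.022944.
u_2 = 0.022944 × 0.662 + 0.015 = 0.030189.
u_3 = 0.030189 × 0.662 + 0.015 = 0.034985.

Unemployment rate after three months ≈ 3.50%.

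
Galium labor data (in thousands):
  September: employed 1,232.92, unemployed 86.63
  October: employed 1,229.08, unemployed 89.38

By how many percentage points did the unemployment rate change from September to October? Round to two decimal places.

The unemployment rate changed by +0.21 percentage points.

September: labor force = 1,232.92 + 86.63 = 1,319.55; u = 86.63/1,319.55 = 6.57%.
October: labor force = 1,229.08 + 89.38 = 1,318.46; u = 89.38/1,318.46 = 6.78%.
Change = 6.78% − 6.57% = +0.21 pp.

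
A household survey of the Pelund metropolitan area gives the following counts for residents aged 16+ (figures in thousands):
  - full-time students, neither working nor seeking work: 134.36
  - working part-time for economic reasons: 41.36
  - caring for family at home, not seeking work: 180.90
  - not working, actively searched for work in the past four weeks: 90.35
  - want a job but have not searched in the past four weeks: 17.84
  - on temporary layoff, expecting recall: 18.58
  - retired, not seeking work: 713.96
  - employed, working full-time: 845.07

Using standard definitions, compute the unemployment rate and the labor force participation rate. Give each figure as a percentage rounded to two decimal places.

Unemployment rate ≈ 10.94%; labor force participation rate ≈ 48.73%.

Employed = 41.36 + 845.07 = 886.43 thousand (anyone who worked, including part-time for economic reasons, counts as employed).
Unemployed = 90.35 + 18.58 = 108.93 thousand (jobless and actively searching, or on temporary layoff).
Labor force = 886.43 + 108.93 = 995.36 thousand.
Not in labor force = 134.36 + 180.90 + 17.84 + 713.96 = 1,047.06 thousand (those not working and not actively searching are outside the labor force — including those who want a job but have given up searching).
Civilian working-age population = 995.36 + 1,047.06 = 2,042.42 thousand.
Unemployment rate = 108.93 / 995.36 = 10.94%.
Labor force participation rate = 995.36 / 2,042.42 = 48.73%.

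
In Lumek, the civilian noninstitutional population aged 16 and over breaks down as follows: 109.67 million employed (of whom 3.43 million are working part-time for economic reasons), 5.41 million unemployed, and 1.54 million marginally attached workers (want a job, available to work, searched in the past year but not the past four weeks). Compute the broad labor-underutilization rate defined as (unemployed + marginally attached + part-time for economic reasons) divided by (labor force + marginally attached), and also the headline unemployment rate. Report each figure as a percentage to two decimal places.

Broad underutilization rate ≈ 8.90%; headline unemployment rate ≈ 4.70%.

Labor force = 109.67 + 5.41 = 115.08 million.
Numerator = 5.41 + 1.54 + 3.43 = 10.38 million.
Denominator = 115.08 + 1.54 = 116.62 million.
Broad rate = 10.38 / 116.62 = 8.90%.
Headline unemployment rate = 5.41 / 115.08 = 4.70%.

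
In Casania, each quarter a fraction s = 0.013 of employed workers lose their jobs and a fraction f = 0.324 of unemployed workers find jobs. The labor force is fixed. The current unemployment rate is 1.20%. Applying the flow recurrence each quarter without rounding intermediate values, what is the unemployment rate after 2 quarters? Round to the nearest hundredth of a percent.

Unemployment rate after two quarters ≈ 2.69%.

With a fixed labor force, u_{t+1} = u_t + s·(1−u_t) − f·u_t = u_t·(1−s−f) + s.
Here 1−s−f = 0.663 and s = 0.013.
u_1 = 0.012000 × 0.663 + 0.013 = 0.020956.
u_2 = 0.020956 × 0.663 + 0.013 = 0.026894.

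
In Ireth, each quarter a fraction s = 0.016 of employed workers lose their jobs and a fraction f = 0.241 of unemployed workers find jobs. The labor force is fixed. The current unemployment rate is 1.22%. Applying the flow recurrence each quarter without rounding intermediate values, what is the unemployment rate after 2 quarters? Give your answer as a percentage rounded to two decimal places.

Unemployment rate after two quarters ≈ 3.46%.

With a fixed labor force, u_{t+1} = u_t + s·(1−u_t) − f·u_t = u_t·(1−s−f) + s.
Here 1−s−f = 0.743 and s = 0.016.
u_1 = 0.012200 × 0.743 + 0.016 = 0.025065.
u_2 = 0.025065 × 0.743 + 0.016 = 0.034623.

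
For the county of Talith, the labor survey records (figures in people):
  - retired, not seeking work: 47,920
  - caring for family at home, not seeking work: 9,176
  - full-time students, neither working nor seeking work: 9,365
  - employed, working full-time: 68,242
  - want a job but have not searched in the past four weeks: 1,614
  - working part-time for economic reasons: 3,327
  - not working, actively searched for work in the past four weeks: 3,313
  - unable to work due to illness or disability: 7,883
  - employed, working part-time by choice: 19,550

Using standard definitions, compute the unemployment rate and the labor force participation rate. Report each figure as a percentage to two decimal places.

Unemployment rate ≈ 3.51%; labor force participation rate ≈ 55.42%.

Employed = 68,242 + 3,327 + 19,550 = 91,119 (anyone who worked, including part-time for economic reasons, counts as employed).
Unemployed = 3,313.
Labor force = 91,119 + 3,313 = 94,432.
Not in labor force = 47,920 + 9,176 + 9,365 + 1,614 + 7,883 = 75,958 (those not working and not actively searching are outside the labor force — including those who want a job but have given up searching).
Civilian working-age population = 94,432 + 75,958 = 170,390.
Unemployment rate = 3,313 / 94,432 = 3.51%.
Labor force participation rate = 94,432 / 170,390 = 55.42%.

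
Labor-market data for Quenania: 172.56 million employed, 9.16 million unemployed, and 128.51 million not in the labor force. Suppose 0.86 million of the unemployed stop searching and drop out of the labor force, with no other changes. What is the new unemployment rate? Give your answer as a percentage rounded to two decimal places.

Initially, labor force = 172.56 + 9.16 = 181.72 million, so u = 9.16/181.72 = 5.04%.
After the change, unemployed and labor force both fall by 0.86 → E = 172.56, U = 8.30, labor force = 180.86 million.
New unemployment rate = 8.30 / 180.86 = 4.59%.

New unemployment rate ≈ 4.59%.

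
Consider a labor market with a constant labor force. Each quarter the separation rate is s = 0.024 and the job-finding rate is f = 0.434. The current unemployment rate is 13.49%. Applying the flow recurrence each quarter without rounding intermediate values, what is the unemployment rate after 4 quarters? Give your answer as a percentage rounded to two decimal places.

Unemployment rate after four quarters ≈ 5.95%.

With a fixed labor force, u_{t+1} = u_t + s·(1−u_t) − f·u_t = u_t·(1−s−f) + s.
Here 1−s−f = 0.542 and s = 0.024.
u_1 = 0.134900 × 0.542 + 0.024 = 0.097116.
u_2 = 0.097116 × 0.542 + 0.024 = 0.076637.
u_3 = 0.076637 × 0.542 + 0.024 = 0.065537.
u_4 = 0.065537 × 0.542 + 0.024 = 0.059521.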